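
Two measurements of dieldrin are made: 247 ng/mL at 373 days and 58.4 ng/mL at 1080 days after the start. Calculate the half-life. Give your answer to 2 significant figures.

340 days

Over Δt = 1080 − 373 = 707 days, the level fell by a factor of 247/58.4 ≈ 4.2295.
n = log₂(4.2295) ≈ 2.0805 half-lives, so t½ = 707/2.0805 ≈ 339.83 days.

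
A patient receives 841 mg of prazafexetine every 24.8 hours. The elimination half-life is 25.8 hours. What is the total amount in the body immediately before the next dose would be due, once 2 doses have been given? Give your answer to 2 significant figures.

650 mg

The 2 doses were given 49.6, 24.8 hours ago.
Total = 841·(1/2)^(49.6/25.8) + 841·(1/2)^(24.8/25.8)
      = 221.86 + 431.95 ≈ 653.81 mg.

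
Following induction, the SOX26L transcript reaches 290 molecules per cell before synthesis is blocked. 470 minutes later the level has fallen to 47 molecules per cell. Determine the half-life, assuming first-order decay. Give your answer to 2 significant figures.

180 minutes

A/A₀ = 47/290 ≈ 0.16207.
n = log₂(6.1702) ≈ 2.6253 half-lives elapsed in 470 minutes.
t½ = 470/2.6253 ≈ 179.03 minutes.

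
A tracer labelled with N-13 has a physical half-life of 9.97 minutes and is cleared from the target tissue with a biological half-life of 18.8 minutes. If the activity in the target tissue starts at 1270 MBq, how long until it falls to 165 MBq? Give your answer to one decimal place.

1/t_eff = 1/t_phys + 1/t_biol = 1/9.97 + 1/18.8 = 0.15349 per minute.
t_eff = 9.97 × 18.8 / (9.97 + 18.8) ≈ 6.515 minutes.
n = log₂(1270/165) ≈ 2.9443; t = 2.9443 × 6.515 ≈ 19.182 minutes.

19.2 minutes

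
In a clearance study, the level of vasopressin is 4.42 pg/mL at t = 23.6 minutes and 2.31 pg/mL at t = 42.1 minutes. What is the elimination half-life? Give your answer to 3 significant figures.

Over Δt = 42.1 − 23.6 = 18.5 minutes, the level fell by a factor of 4.42/2.31 ≈ 1.9134.
n = log₂(1.9134) ≈ 0.93615 half-lives, so t½ = 18.5/0.93615 ≈ 19.762 minutes.

19.8 minutes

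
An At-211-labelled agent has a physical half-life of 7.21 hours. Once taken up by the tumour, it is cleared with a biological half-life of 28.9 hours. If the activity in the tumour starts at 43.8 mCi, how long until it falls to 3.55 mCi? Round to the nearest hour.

1/t_eff = 1/t_phys + 1/t_biol = 1/7.21 + 1/28.9 = 0.1733 per hour.
t_eff = 7.21 × 28.9 / (7.21 + 28.9) ≈ 5.7704 hours.
n = log₂(43.8/3.55) ≈ 3.625; t = 3.625 × 5.7704 ≈ 20.918 hours.

21 hours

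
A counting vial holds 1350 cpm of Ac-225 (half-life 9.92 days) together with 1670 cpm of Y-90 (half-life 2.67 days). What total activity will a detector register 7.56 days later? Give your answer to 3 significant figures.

Ac-225: 1350 × (1/2)^(7.56/9.92) = 1350 × (1/2)^0.7621 ≈ 796.01 cpm.
Y-90: 1670 × (1/2)^(7.56/2.67) = 1670 × (1/2)^2.8315 ≈ 234.62 cpm.
Total = 796.01 + 234.62 ≈ 1030.6 cpm.

1030 cpm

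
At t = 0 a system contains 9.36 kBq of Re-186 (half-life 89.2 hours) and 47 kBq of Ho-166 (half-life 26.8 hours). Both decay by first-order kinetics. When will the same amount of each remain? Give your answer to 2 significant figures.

Set 9.36·(1/2)^(t/89.2) = 47·(1/2)^(t/26.8).
Taking log₂: log₂(9.36/47) = t·(1/89.2 − 1/26.8).
log₂(0.19915) = -2.3281; 1/89.2 − 1/26.8 = -0.026103.
t = -2.3281 / -0.026103 ≈ 89.189 hours.

89 hours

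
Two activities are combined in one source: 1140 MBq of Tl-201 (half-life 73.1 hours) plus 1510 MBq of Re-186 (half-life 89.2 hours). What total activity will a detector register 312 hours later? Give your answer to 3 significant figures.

193 MBq

Tl-201: 1140 × (1/2)^(312/73.1) = 1140 × (1/2)^4.2681 ≈ 59.166 MBq.
Re-186: 1510 × (1/2)^(312/89.2) = 1510 × (1/2)^3.4978 ≈ 133.67 MBq.
Total = 59.166 + 133.67 ≈ 192.84 MBq.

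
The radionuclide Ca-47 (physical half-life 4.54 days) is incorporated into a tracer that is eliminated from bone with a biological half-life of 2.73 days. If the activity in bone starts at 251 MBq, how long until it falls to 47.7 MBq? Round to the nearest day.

4 days

1/t_eff = 1/t_phys + 1/t_biol = 1/4.54 + 1/2.73 = 0.58656 per day.
t_eff = 4.54 × 2.73 / (4.54 + 2.73) ≈ 1.7048 days.
n = log₂(251/47.7) ≈ 2.3956; t = 2.3956 × 1.7048 ≈ 4.0842 days.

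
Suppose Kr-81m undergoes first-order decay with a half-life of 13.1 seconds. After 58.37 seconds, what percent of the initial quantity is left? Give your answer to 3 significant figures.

n = 58.37/13.1 ≈ 4.4557 half-lives.
Fraction remaining = (1/2)^4.4557 ≈ 0.045571, i.e. 4.5571%.

4.56%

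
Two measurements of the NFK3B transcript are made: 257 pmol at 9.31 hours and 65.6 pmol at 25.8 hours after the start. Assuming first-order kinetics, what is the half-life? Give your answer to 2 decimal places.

Over Δt = 25.8 − 9.31 = 16.49 hours, the level fell by a factor of 257/65.6 ≈ 3.9177.
n = log₂(3.9177) ≈ 1.97 half-lives, so t½ = 16.49/1.97 ≈ 8.3706 hours.

8.37 hours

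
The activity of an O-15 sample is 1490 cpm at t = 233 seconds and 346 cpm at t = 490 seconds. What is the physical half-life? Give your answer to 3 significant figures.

122 seconds

Over Δt = 490 − 233 = 257 seconds, the level fell by a factor of 1490/346 ≈ 4.3064.
n = log₂(4.3064) ≈ 2.1065 half-lives, so t½ = 257/2.1065 ≈ 122.01 seconds.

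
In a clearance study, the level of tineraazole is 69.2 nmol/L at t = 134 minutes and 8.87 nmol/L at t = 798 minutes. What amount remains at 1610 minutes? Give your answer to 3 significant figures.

Over Δt = 798 − 134 = 664 minutes, the level fell by a factor of 69.2/8.87 ≈ 7.8016.
n = log₂(7.8016) ≈ 2.9638 half-lives, so t½ = 664/2.9638 ≈ 224.04 minutes.
From t = 798 to t = 1610: 8.87 × (1/2)^((1610−798)/224.04) ≈ 0.71925 nmol/L.

0.719 nmol/L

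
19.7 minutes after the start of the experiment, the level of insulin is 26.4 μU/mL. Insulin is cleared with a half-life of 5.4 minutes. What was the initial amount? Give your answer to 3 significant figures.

Number of half-lives elapsed: n = 19.7/5.4 ≈ 3.6481.
A₀ = A × 2^n = 26.4 × 2^3.6481 = 26.4 × 12.537 ≈ 330.98 μU/mL.

331 μU/mL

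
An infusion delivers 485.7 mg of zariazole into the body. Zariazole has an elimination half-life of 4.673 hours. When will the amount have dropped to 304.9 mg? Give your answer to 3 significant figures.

3.14 hours

Fraction remaining = 304.9/485.7 ≈ 0.62775.
n = log₂(485.7/304.9) = ln(1.593)/ln 2 ≈ 0.67173 half-lives.
t = n × t½ = 0.67173 × 4.673 ≈ 3.139 hours.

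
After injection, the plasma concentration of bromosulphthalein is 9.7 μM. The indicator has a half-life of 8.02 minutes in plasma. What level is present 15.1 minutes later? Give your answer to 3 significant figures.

2.63 μM

Number of half-lives: n = 15.1/8.02 ≈ 1.8828.
Remaining = 9.7 × (1/2)^1.8828 = 9.7 × 0.27116 ≈ 2.6302 μM.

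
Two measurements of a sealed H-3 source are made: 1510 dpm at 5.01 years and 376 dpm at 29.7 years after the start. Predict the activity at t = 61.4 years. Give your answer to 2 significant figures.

63 dpm

Over Δt = 29.7 − 5.01 = 24.69 years, the level fell by a factor of 1510/376 ≈ 4.016.
n = log₂(4.016) ≈ 2.0057 half-lives, so t½ = 24.69/2.0057 ≈ 12.31 years.
From t = 29.7 to t = 61.4: 376 × (1/2)^((61.4−29.7)/12.31) ≈ 63.091 dpm.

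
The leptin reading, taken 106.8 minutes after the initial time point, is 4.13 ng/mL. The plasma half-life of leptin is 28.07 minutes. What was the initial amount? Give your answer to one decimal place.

Number of half-lives elapsed: n = 106.8/28.07 ≈ 3.8048.
A₀ = A × 2^n = 4.13 × 2^3.8048 = 4.13 × 13.975 ≈ 57.717 ng/mL.

57.7 ng/mL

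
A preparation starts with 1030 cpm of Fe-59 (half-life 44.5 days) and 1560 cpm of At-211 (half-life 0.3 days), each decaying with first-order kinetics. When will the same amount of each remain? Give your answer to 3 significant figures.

Set 1030·(1/2)^(t/44.5) = 1560·(1/2)^(t/0.3).
Taking log₂: log₂(1030/1560) = t·(1/44.5 − 1/0.3).
log₂(0.66026) = -0.5989; 1/44.5 − 1/0.3 = -3.3109.
t = -0.5989 / -3.3109 ≈ 0.18089 days.

0.181 days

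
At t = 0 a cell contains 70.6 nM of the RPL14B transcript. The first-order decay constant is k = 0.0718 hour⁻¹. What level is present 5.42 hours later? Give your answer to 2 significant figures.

48 nM

t½ = ln 2 / k = 0.69315 / 0.0718 ≈ 9.6539 hours.
Number of half-lives: n = 5.42/9.6539 ≈ 0.56143.
Remaining = 70.6 × (1/2)^0.56143 = 70.6 × 0.67763 ≈ 47.841 nM.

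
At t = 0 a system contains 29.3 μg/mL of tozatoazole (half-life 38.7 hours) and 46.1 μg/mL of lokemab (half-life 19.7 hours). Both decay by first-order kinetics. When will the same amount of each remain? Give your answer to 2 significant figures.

26 hours

Set 29.3·(1/2)^(t/38.7) = 46.1·(1/2)^(t/19.7).
Taking log₂: log₂(29.3/46.1) = t·(1/38.7 − 1/19.7).
log₂(0.63557) = -0.65387; 1/38.7 − 1/19.7 = -0.024922.
t = -0.65387 / -0.024922 ≈ 26.237 hours.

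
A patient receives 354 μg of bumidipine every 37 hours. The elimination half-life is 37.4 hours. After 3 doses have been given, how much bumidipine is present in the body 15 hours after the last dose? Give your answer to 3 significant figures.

The 3 doses were given 89, 52, 15 hours ago.
Total = 354·(1/2)^(89/37.4) + 354·(1/2)^(52/37.4) + 354·(1/2)^(15/37.4)
      = 68.022 + 135.04 + 268.08 ≈ 471.14 μg.

471 μg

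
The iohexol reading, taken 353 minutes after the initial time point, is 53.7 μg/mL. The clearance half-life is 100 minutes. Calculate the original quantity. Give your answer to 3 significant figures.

620 μg/mL

Number of half-lives elapsed: n = 353/100 ≈ 3.53.
A₀ = A × 2^n = 53.7 × 2^3.53 = 53.7 × 11.551 ≈ 620.31 μg/mL.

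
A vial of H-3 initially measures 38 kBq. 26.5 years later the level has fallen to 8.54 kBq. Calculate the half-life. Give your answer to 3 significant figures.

A/A₀ = 8.54/38 ≈ 0.22474.
n = log₂(4.4496) ≈ 2.1537 half-lives elapsed in 26.5 years.
t½ = 26.5/2.1537 ≈ 12.304 years.

12.3 years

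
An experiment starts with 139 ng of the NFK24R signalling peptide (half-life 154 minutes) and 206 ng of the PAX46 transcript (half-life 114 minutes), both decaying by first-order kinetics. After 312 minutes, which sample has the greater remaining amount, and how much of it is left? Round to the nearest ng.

NFK24R signalling peptide: 139 × (1/2)^2.026 ≈ 34.13 ng.
PAX46 transcript: 206 × (1/2)^2.7368 ≈ 30.903 ng.
NFK24R signalling peptide has more remaining, at ≈ 34.13 ng.

NFK24R signalling peptide, 34 ng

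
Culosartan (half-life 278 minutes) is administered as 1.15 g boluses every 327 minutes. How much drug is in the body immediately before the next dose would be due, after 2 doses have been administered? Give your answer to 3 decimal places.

The 2 doses were given 654, 327 minutes ago.
Total = 1.15·(1/2)^(654/278) + 1.15·(1/2)^(327/278)
      = 0.22517 + 0.50887 ≈ 0.73405 g.

0.734 g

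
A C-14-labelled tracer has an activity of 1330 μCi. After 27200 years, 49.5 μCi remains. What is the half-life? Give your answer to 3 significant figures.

A/A₀ = 49.5/1330 ≈ 0.037218.
n = log₂(26.869) ≈ 4.7479 half-lives elapsed in 27200 years.
t½ = 27200/4.7479 ≈ 5728.9 years.

5730 years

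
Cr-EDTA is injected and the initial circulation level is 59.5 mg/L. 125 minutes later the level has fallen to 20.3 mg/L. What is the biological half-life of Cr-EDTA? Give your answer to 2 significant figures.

81 minutes

A/A₀ = 20.3/59.5 ≈ 0.34118.
n = log₂(2.931) ≈ 1.5514 half-lives elapsed in 125 minutes.
t½ = 125/1.5514 ≈ 80.572 minutes.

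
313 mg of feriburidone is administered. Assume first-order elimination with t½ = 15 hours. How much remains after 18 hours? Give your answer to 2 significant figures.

Number of half-lives: n = 18/15 ≈ 1.2.
Remaining = 313 × (1/2)^1.2 = 313 × 0.43528 ≈ 136.24 mg.

140 mg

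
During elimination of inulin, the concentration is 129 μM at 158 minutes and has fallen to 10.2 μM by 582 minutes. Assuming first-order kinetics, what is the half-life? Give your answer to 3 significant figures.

116 minutes

Over Δt = 582 − 158 = 424 minutes, the level fell by a factor of 129/10.2 ≈ 12.647.
n = log₂(12.647) ≈ 3.6607 half-lives, so t½ = 424/3.6607 ≈ 115.82 minutes.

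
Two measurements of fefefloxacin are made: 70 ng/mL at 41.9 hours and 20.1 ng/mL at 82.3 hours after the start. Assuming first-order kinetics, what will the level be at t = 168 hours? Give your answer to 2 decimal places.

1.42 ng/mL

Over Δt = 82.3 − 41.9 = 40.4 hours, the level fell by a factor of 70/20.1 ≈ 3.4826.
n = log₂(3.4826) ≈ 1.8002 half-lives, so t½ = 40.4/1.8002 ≈ 22.442 hours.
From t = 82.3 to t = 168: 20.1 × (1/2)^((168−82.3)/22.442) ≈ 1.4245 ng/mL.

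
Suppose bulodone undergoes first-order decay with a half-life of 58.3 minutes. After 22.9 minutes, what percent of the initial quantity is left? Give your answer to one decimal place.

76.2%

n = 22.9/58.3 ≈ 0.3928 half-lives.
Fraction remaining = (1/2)^0.3928 ≈ 0.76165, i.e. 76.165%.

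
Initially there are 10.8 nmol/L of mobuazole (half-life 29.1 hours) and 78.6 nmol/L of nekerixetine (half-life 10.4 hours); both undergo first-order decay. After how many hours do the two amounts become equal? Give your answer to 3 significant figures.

46.3 hours

Set 10.8·(1/2)^(t/29.1) = 78.6·(1/2)^(t/10.4).
Taking log₂: log₂(10.8/78.6) = t·(1/29.1 − 1/10.4).
log₂(0.1374) = -2.8635; 1/29.1 − 1/10.4 = -0.06179.
t = -2.8635 / -0.06179 ≈ 46.343 hours.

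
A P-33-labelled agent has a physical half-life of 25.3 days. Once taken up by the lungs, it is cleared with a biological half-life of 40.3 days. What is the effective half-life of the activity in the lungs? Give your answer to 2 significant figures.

1/t_eff = 1/t_phys + 1/t_biol = 1/25.3 + 1/40.3 = 0.06434 per day.
t_eff = 25.3 × 40.3 / (25.3 + 40.3) ≈ 15.543 days.

16 days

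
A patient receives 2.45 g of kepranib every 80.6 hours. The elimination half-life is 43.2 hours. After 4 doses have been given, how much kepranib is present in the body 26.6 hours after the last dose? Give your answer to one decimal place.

The 4 doses were given 268.4, 187.8, 107.2, 26.6 hours ago.
Total = 2.45·(1/2)^(268.4/43.2) + 2.45·(1/2)^(187.8/43.2) + 2.45·(1/2)^(107.2/43.2) + 2.45·(1/2)^(26.6/43.2)
      = 0.033028 + 0.12037 + 0.4387 + 1.5989 ≈ 2.191 g.

2.2 g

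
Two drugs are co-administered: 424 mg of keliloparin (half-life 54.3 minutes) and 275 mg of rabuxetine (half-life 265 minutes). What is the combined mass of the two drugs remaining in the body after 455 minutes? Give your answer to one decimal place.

keliloparin: 424 × (1/2)^(455/54.3) = 424 × (1/2)^8.3794 ≈ 1.2733 mg.
rabuxetine: 275 × (1/2)^(455/265) = 275 × (1/2)^1.717 ≈ 83.651 mg.
Total = 1.2733 + 83.651 ≈ 84.924 mg.

84.9 mg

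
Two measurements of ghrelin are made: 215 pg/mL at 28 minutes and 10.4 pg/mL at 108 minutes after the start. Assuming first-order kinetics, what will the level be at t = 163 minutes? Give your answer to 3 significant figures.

1.30 pg/mL

Over Δt = 108 − 28 = 80 minutes, the level fell by a factor of 215/10.4 ≈ 20.673.
n = log₂(20.673) ≈ 4.3697 half-lives, so t½ = 80/4.3697 ≈ 18.308 minutes.
From t = 108 to t = 163: 10.4 × (1/2)^((163−108)/18.308) ≈ 1.2963 pg/mL.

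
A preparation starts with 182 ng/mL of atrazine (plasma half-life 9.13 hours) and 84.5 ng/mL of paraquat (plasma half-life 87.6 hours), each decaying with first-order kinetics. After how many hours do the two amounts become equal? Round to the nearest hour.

11 hours

Set 182·(1/2)^(t/9.13) = 84.5·(1/2)^(t/87.6).
Taking log₂: log₂(182/84.5) = t·(1/9.13 − 1/87.6).
log₂(2.1538) = 1.1069; 1/9.13 − 1/87.6 = 0.098114.
t = 1.1069 / 0.098114 ≈ 11.282 hours.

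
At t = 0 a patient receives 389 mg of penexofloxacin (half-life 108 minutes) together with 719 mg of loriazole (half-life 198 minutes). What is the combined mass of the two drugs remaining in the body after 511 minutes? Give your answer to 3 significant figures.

penexofloxacin: 389 × (1/2)^(511/108) = 389 × (1/2)^4.7315 ≈ 14.643 mg.
loriazole: 719 × (1/2)^(511/198) = 719 × (1/2)^2.5808 ≈ 120.18 mg.
Total = 14.643 + 120.18 ≈ 134.82 mg.

135 mg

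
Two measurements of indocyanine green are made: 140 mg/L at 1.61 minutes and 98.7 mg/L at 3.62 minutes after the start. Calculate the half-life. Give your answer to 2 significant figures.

Over Δt = 3.62 − 1.61 = 2.01 minutes, the level fell by a factor of 140/98.7 ≈ 1.4184.
n = log₂(1.4184) ≈ 0.5043 half-lives, so t½ = 2.01/0.5043 ≈ 3.9857 minutes.

4.0 minutes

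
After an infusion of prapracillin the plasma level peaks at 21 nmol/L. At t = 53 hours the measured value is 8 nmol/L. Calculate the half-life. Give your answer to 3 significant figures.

A/A₀ = 8/21 ≈ 0.38095.
n = log₂(2.625) ≈ 1.3923 half-lives elapsed in 53 hours.
t½ = 53/1.3923 ≈ 38.066 hours.

38.1 hours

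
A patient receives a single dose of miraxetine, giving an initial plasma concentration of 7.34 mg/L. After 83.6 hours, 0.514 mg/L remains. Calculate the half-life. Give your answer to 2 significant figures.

22 hours

A/A₀ = 0.514/7.34 ≈ 0.070027.
n = log₂(14.28) ≈ 3.8359 half-lives elapsed in 83.6 hours.
t½ = 83.6/3.8359 ≈ 21.794 hours.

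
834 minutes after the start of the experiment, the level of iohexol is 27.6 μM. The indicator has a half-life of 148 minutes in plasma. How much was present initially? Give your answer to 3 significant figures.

1370 μM

Number of half-lives elapsed: n = 834/148 ≈ 5.6351.
A₀ = A × 2^n = 27.6 × 2^5.6351 = 27.6 × 49.699 ≈ 1371.7 μM.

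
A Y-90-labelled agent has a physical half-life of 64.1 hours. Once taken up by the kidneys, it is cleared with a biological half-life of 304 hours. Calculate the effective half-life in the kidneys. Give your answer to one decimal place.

52.9 hours

1/t_eff = 1/t_phys + 1/t_biol = 1/64.1 + 1/304 = 0.01889 per hour.
t_eff = 64.1 × 304 / (64.1 + 304) ≈ 52.938 hours.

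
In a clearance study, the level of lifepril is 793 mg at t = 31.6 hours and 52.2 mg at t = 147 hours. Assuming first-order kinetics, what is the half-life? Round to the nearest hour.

29 hours

Over Δt = 147 − 31.6 = 115.4 hours, the level fell by a factor of 793/52.2 ≈ 15.192.
n = log₂(15.192) ≈ 3.9252 half-lives, so t½ = 115.4/3.9252 ≈ 29.4 hours.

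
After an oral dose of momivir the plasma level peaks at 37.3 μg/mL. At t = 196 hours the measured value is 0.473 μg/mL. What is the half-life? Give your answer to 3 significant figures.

31.1 hours

A/A₀ = 0.473/37.3 ≈ 0.012681.
n = log₂(78.858) ≈ 6.3012 half-lives elapsed in 196 hours.
t½ = 196/6.3012 ≈ 31.105 hours.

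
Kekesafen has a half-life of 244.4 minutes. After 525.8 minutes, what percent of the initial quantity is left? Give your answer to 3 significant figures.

n = 525.8/244.4 ≈ 2.1514 half-lives.
Fraction remaining = (1/2)^2.1514 ≈ 0.2251, i.e. 22.51%.

22.5%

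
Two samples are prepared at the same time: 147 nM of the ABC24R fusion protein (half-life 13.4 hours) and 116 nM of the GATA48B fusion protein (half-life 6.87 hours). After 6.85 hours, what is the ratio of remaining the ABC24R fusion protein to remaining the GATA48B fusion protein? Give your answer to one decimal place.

1.8

ABC24R fusion protein: 147 × (1/2)^(6.85/13.4) = 147 × (1/2)^0.51119 ≈ 103.14 nM.
GATA48B fusion protein: 116 × (1/2)^(6.85/6.87) = 116 × (1/2)^0.99709 ≈ 58.117 nM.
Ratio ≈ 103.14 / 58.117 ≈ 1.7747.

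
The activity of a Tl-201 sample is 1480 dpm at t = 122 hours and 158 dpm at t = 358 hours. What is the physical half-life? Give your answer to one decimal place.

Over Δt = 358 − 122 = 236 hours, the level fell by a factor of 1480/158 ≈ 9.3671.
n = log₂(9.3671) ≈ 3.2276 half-lives, so t½ = 236/3.2276 ≈ 73.119 hours.

73.1 hours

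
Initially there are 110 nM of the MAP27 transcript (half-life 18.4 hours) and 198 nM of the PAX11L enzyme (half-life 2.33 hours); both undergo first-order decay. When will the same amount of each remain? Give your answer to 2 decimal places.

2.26 hours

Set 110·(1/2)^(t/18.4) = 198·(1/2)^(t/2.33).
Taking log₂: log₂(110/198) = t·(1/18.4 − 1/2.33).
log₂(0.55556) = -0.848; 1/18.4 − 1/2.33 = -0.37484.
t = -0.848 / -0.37484 ≈ 2.2623 hours.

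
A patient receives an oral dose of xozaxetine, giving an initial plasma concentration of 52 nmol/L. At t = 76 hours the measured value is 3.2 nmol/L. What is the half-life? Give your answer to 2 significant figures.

A/A₀ = 3.2/52 ≈ 0.061538.
n = log₂(16.25) ≈ 4.0224 half-lives elapsed in 76 hours.
t½ = 76/4.0224 ≈ 18.894 hours.

19 hours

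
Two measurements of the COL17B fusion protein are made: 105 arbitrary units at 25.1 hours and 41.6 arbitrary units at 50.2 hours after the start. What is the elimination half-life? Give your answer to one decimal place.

Over Δt = 50.2 − 25.1 = 25.1 hours, the level fell by a factor of 105/41.6 ≈ 2.524.
n = log₂(2.524) ≈ 1.3357 half-lives, so t½ = 25.1/1.3357 ≈ 18.791 hours.

18.8 hours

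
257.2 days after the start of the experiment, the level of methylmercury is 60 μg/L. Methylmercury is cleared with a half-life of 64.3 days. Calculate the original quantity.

Number of half-lives elapsed: n = 257.2/64.3 ≈ 4.
A₀ = A × 2^n = 60 × 2^4 = 60 × 16 ≈ 960 μg/L.

960 μg/L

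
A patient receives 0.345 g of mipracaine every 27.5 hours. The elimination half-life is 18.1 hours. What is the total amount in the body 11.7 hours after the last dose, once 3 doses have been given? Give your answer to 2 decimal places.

0.32 g

The 3 doses were given 66.7, 39.2, 11.7 hours ago.
Total = 0.345·(1/2)^(66.7/18.1) + 0.345·(1/2)^(39.2/18.1) + 0.345·(1/2)^(11.7/18.1)
      = 0.026822 + 0.076889 + 0.22041 ≈ 0.32412 g.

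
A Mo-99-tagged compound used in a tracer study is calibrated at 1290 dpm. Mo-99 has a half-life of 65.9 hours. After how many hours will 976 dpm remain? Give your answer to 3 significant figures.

Fraction remaining = 976/1290 ≈ 0.75659.
n = log₂(1290/976) = ln(1.3217)/ln 2 ≈ 0.40242 half-lives.
t = n × t½ = 0.40242 × 65.9 ≈ 26.519 hours.

26.5 hours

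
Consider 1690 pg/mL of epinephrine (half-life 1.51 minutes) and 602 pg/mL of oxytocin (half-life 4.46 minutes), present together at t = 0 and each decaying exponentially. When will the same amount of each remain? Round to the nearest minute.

Set 1690·(1/2)^(t/1.51) = 602·(1/2)^(t/4.46).
Taking log₂: log₂(1690/602) = t·(1/1.51 − 1/4.46).
log₂(2.8073) = 1.4892; 1/1.51 − 1/4.46 = 0.43804.
t = 1.4892 / 0.43804 ≈ 3.3997 minutes.

3 minutes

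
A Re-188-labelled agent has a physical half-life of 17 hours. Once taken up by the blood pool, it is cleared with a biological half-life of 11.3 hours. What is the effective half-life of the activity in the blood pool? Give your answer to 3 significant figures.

6.79 hours

1/t_eff = 1/t_phys + 1/t_biol = 1/17 + 1/11.3 = 0.14732 per hour.
t_eff = 17 × 11.3 / (17 + 11.3) ≈ 6.788 hours.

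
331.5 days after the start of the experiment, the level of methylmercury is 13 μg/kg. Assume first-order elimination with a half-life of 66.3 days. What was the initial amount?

Number of half-lives elapsed: n = 331.5/66.3 ≈ 5.
A₀ = A × 2^n = 13 × 2^5 = 13 × 32 ≈ 416 μg/kg.

416 μg/kg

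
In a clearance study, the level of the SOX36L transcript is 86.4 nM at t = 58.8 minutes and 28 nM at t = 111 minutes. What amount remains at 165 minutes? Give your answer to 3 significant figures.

8.73 nM

Over Δt = 111 − 58.8 = 52.2 minutes, the level fell by a factor of 86.4/28 ≈ 3.0857.
n = log₂(3.0857) ≈ 1.6256 half-lives, so t½ = 52.2/1.6256 ≈ 32.111 minutes.
From t = 111 to t = 165: 28 × (1/2)^((165−111)/32.111) ≈ 8.7283 nM.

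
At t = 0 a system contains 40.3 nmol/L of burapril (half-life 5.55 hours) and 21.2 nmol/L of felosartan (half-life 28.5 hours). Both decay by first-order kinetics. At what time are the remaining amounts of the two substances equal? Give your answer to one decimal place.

6.4 hours

Set 40.3·(1/2)^(t/5.55) = 21.2·(1/2)^(t/28.5).
Taking log₂: log₂(40.3/21.2) = t·(1/5.55 − 1/28.5).
log₂(1.9009) = 0.92672; 1/5.55 − 1/28.5 = 0.14509.
t = 0.92672 / 0.14509 ≈ 6.3871 hours.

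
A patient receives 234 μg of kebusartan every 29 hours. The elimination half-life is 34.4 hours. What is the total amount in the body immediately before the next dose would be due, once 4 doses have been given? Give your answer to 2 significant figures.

270 μg

The 4 doses were given 116, 87, 58, 29 hours ago.
Total = 234·(1/2)^(116/34.4) + 234·(1/2)^(87/34.4) + 234·(1/2)^(58/34.4) + 234·(1/2)^(29/34.4)
      = 22.6 + 40.541 + 72.722 + 130.45 ≈ 266.31 μg.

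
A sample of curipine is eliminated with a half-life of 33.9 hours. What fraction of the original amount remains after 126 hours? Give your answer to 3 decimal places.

0.076

n = 126/33.9 ≈ 3.7168 half-lives.
Fraction remaining = (1/2)^3.7168 ≈ 0.076055.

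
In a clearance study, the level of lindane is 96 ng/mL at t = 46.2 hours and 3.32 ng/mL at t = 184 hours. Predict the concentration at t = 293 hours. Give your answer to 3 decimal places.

0.232 ng/mL

Over Δt = 184 − 46.2 = 137.8 hours, the level fell by a factor of 96/3.32 ≈ 28.916.
n = log₂(28.916) ≈ 4.8538 half-lives, so t½ = 137.8/4.8538 ≈ 28.39 hours.
From t = 184 to t = 293: 3.32 × (1/2)^((293−184)/28.39) ≈ 0.23194 ng/mL.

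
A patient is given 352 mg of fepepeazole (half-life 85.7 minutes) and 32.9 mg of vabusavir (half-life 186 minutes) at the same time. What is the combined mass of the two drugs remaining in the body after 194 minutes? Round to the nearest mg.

fepepeazole: 352 × (1/2)^(194/85.7) = 352 × (1/2)^2.2637 ≈ 73.299 mg.
vabusavir: 32.9 × (1/2)^(194/186) = 32.9 × (1/2)^1.043 ≈ 15.967 mg.
Total = 73.299 + 15.967 ≈ 89.266 mg.

89 mg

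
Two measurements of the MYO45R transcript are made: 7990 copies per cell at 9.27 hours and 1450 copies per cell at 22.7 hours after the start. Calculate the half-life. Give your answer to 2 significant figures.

Over Δt = 22.7 − 9.27 = 13.43 hours, the level fell by a factor of 7990/1450 ≈ 5.5103.
n = log₂(5.5103) ≈ 2.4621 half-lives, so t½ = 13.43/2.4621 ≈ 5.4546 hours.

5.5 hours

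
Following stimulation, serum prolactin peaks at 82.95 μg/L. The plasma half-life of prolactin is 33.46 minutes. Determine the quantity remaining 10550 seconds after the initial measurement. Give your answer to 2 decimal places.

2.17 μg/L

Convert the elapsed time: 10550 seconds = 175.833 minutes.
Number of half-lives: n = 175.833/33.46 ≈ 5.255.
Remaining = 82.95 × (1/2)^5.255 = 82.95 × 0.026187 ≈ 2.1722 μg/L.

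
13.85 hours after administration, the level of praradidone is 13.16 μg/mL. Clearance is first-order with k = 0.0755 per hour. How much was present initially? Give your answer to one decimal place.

t½ = ln 2 / k = 0.69315 / 0.0755 ≈ 9.1808 hours.
Number of half-lives elapsed: n = 13.85/9.1808 ≈ 1.5086.
A₀ = A × 2^n = 13.16 × 2^1.5086 = 13.16 × 2.8453 ≈ 37.444 μg/mL.

37.4 μg/mL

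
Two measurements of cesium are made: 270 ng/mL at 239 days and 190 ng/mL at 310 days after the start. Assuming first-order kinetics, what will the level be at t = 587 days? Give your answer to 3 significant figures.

Over Δt = 310 − 239 = 71 days, the level fell by a factor of 270/190 ≈ 1.4211.
n = log₂(1.4211) ≈ 0.50696 half-lives, so t½ = 71/0.50696 ≈ 140.05 days.
From t = 310 to t = 587: 190 × (1/2)^((587−310)/140.05) ≈ 48.235 ng/mL.

48.2 ng/mL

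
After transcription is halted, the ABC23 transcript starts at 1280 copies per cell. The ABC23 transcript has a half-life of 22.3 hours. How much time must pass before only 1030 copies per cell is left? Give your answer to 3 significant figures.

Fraction remaining = 1030/1280 ≈ 0.80469.
n = log₂(1280/1030) = ln(1.2427)/ln 2 ≈ 0.3135 half-lives.
t = n × t½ = 0.3135 × 22.3 ≈ 6.991 hours.

6.99 hours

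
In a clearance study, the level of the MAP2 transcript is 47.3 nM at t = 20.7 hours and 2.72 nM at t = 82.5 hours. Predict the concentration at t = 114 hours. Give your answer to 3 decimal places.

0.634 nM

Over Δt = 82.5 − 20.7 = 61.8 hours, the level fell by a factor of 47.3/2.72 ≈ 17.39.
n = log₂(17.39) ≈ 4.1202 half-lives, so t½ = 61.8/4.1202 ≈ 14.999 hours.
From t = 82.5 to t = 114: 2.72 × (1/2)^((114−82.5)/14.999) ≈ 0.63443 nM.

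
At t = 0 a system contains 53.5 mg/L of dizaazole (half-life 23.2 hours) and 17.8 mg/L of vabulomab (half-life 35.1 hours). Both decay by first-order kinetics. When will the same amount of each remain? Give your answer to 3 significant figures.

109 hours

Set 53.5·(1/2)^(t/23.2) = 17.8·(1/2)^(t/35.1).
Taking log₂: log₂(53.5/17.8) = t·(1/23.2 − 1/35.1).
log₂(3.0056) = 1.5877; 1/23.2 − 1/35.1 = 0.014613.
t = 1.5877 / 0.014613 ≈ 108.64 hours.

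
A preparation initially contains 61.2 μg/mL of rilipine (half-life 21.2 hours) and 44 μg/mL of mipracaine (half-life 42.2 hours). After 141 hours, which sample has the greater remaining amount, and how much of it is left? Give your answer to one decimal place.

rilipine: 61.2 × (1/2)^6.6509 ≈ 0.609 μg/mL.
mipracaine: 44 × (1/2)^3.3412 ≈ 4.3415 μg/mL.
Mipracaine has more remaining, at ≈ 4.3415 μg/mL.

mipracaine, 4.3 μg/mL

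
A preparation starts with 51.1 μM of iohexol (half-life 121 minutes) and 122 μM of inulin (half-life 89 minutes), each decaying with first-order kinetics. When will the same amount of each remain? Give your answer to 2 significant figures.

Set 51.1·(1/2)^(t/121) = 122·(1/2)^(t/89).
Taking log₂: log₂(51.1/122) = t·(1/121 − 1/89).
log₂(0.41885) = -1.2555; 1/121 − 1/89 = -0.0029715.
t = -1.2555 / -0.0029715 ≈ 422.51 minutes.

420 minutes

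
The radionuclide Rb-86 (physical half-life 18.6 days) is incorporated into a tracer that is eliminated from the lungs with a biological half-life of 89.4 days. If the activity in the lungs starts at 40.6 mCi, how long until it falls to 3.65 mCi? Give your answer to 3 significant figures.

53.5 days

1/t_eff = 1/t_phys + 1/t_biol = 1/18.6 + 1/89.4 = 0.064949 per day.
t_eff = 18.6 × 89.4 / (18.6 + 89.4) ≈ 15.397 days.
n = log₂(40.6/3.65) ≈ 3.4755; t = 3.4755 × 15.397 ≈ 53.511 days.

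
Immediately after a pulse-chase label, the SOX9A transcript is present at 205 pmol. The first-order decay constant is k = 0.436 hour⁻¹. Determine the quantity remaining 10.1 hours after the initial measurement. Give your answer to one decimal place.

2.5 pmol

t½ = ln 2 / k = 0.69315 / 0.436 ≈ 1.5898 hours.
Number of half-lives: n = 10.1/1.5898 ≈ 6.3531.
Remaining = 205 × (1/2)^6.3531 = 205 × 0.012233 ≈ 2.5078 pmol.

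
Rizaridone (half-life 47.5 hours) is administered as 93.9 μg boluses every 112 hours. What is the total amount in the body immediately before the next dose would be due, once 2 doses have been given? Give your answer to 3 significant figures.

21.9 μg

The 2 doses were given 224, 112 hours ago.
Total = 93.9·(1/2)^(224/47.5) + 93.9·(1/2)^(112/47.5)
      = 3.5733 + 18.318 ≈ 21.891 μg.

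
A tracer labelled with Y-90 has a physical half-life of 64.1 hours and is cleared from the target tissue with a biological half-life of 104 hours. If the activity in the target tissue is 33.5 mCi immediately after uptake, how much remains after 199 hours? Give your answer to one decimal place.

1.0 mCi

1/t_eff = 1/t_phys + 1/t_biol = 1/64.1 + 1/104 = 0.025216 per hour.
t_eff = 64.1 × 104 / (64.1 + 104) ≈ 39.657 hours.
Remaining = 33.5 × (1/2)^(199/39.657) = 33.5 × (1/2)^5.018 ≈ 1.0339 mCi.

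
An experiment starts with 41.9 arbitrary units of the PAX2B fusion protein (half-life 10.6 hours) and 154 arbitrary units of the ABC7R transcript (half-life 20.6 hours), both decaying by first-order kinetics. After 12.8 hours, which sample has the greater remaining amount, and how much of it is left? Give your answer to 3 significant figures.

PAX2B fusion protein: 41.9 × (1/2)^1.2075 ≈ 18.143 arbitrary units.
ABC7R transcript: 154 × (1/2)^0.62136 ≈ 100.11 arbitrary units.
ABC7R transcript has more remaining, at ≈ 100.11 arbitrary units.

ABC7R transcript, 100 arbitrary units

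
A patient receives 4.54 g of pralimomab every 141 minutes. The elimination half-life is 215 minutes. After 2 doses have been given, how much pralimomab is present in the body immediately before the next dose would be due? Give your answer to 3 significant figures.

The 2 doses were given 282, 141 minutes ago.
Total = 4.54·(1/2)^(282/215) + 4.54·(1/2)^(141/215)
      = 1.829 + 2.8816 ≈ 4.7106 g.

4.71 g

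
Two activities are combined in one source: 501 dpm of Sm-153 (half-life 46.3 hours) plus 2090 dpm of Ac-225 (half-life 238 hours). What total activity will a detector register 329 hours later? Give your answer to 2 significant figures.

Sm-153: 501 × (1/2)^(329/46.3) = 501 × (1/2)^7.1058 ≈ 3.6372 dpm.
Ac-225: 2090 × (1/2)^(329/238) = 2090 × (1/2)^1.3824 ≈ 801.71 dpm.
Total = 3.6372 + 801.71 ≈ 805.35 dpm.

810 dpm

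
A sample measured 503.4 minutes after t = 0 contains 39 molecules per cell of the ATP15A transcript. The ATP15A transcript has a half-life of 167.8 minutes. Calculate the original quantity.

312 molecules per cell

Number of half-lives elapsed: n = 503.4/167.8 ≈ 3.
A₀ = A × 2^n = 39 × 2^3 = 39 × 8 ≈ 312 molecules per cell.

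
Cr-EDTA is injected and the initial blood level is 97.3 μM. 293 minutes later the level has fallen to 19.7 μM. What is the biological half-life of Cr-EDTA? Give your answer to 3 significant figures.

127 minutes

A/A₀ = 19.7/97.3 ≈ 0.20247.
n = log₂(4.9391) ≈ 2.3042 half-lives elapsed in 293 minutes.
t½ = 293/2.3042 ≈ 127.16 minutes.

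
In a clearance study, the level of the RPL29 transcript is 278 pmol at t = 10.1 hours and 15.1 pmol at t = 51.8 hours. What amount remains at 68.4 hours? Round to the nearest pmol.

5 pmol

Over Δt = 51.8 − 10.1 = 41.7 hours, the level fell by a factor of 278/15.1 ≈ 18.411.
n = log₂(18.411) ≈ 4.2025 half-lives, so t½ = 41.7/4.2025 ≈ 9.9227 hours.
From t = 51.8 to t = 68.4: 15.1 × (1/2)^((68.4−51.8)/9.9227) ≈ 4.7356 pmol.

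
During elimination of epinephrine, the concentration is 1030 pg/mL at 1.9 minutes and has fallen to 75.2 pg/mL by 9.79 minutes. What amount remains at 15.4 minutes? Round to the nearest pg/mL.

Over Δt = 9.79 − 1.9 = 7.89 minutes, the level fell by a factor of 1030/75.2 ≈ 13.697.
n = log₂(13.697) ≈ 3.7758 half-lives, so t½ = 7.89/3.7758 ≈ 2.0896 minutes.
From t = 9.79 to t = 15.4: 75.2 × (1/2)^((15.4−9.79)/2.0896) ≈ 11.696 pg/mL.

12 pg/mL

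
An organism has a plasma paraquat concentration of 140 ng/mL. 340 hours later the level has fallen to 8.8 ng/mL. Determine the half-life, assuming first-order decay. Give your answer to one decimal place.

A/A₀ = 8.8/140 ≈ 0.062857.
n = log₂(15.909) ≈ 3.9918 half-lives elapsed in 340 hours.
t½ = 340/3.9918 ≈ 85.175 hours.

85.2 hours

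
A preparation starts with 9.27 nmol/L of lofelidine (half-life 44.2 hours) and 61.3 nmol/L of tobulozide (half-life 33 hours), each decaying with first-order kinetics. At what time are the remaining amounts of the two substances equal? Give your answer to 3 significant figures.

Set 9.27·(1/2)^(t/44.2) = 61.3·(1/2)^(t/33).
Taking log₂: log₂(9.27/61.3) = t·(1/44.2 − 1/33).
log₂(0.15122) = -2.7252; 1/44.2 − 1/33 = -0.0076786.
t = -2.7252 / -0.0076786 ≈ 354.91 hours.

355 hours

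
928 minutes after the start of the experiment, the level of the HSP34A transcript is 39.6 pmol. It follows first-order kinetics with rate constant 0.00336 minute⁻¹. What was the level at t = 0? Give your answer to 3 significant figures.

895 pmol

t½ = ln 2 / λ = 0.69315 / 0.00336 ≈ 206.29 minutes.
Number of half-lives elapsed: n = 928/206.29 ≈ 4.4984.
A₀ = A × 2^n = 39.6 × 2^4.4984 = 39.6 × 22.603 ≈ 895.08 pmol.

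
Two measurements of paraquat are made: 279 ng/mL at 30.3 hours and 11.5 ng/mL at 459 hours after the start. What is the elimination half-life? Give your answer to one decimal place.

93.2 hours

Over Δt = 459 − 30.3 = 428.7 hours, the level fell by a factor of 279/11.5 ≈ 24.261.
n = log₂(24.261) ≈ 4.6006 half-lives, so t½ = 428.7/4.6006 ≈ 93.184 hours.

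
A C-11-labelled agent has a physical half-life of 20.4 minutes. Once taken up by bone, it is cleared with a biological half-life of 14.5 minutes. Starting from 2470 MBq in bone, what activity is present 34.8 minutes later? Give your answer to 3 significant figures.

143 MBq

1/t_eff = 1/t_phys + 1/t_biol = 1/20.4 + 1/14.5 = 0.11799 per minute.
t_eff = 20.4 × 14.5 / (20.4 + 14.5) ≈ 8.4756 minutes.
Remaining = 2470 × (1/2)^(34.8/8.4756) = 2470 × (1/2)^4.1059 ≈ 143.45 MBq.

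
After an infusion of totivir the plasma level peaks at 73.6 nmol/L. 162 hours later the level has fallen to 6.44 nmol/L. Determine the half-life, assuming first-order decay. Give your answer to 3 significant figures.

A/A₀ = 6.44/73.6 ≈ 0.0875.
n = log₂(11.429) ≈ 3.5146 half-lives elapsed in 162 hours.
t½ = 162/3.5146 ≈ 46.094 hours.

46.1 hours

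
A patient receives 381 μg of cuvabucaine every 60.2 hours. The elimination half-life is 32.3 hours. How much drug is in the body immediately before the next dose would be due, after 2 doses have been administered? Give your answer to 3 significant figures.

133 μg

The 2 doses were given 120.4, 60.2 hours ago.
Total = 381·(1/2)^(120.4/32.3) + 381·(1/2)^(60.2/32.3)
      = 28.762 + 104.68 ≈ 133.44 μg.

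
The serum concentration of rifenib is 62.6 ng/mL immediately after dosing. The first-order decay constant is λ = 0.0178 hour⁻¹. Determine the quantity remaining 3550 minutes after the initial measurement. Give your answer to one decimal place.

t½ = ln 2 / λ = 0.69315 / 0.0178 ≈ 38.941 hours.
Convert the elapsed time: 3550 minutes = 59.1667 hours.
Number of half-lives: n = 59.1667/38.941 ≈ 1.5194.
Remaining = 62.6 × (1/2)^1.5194 = 62.6 × 0.34883 ≈ 21.837 ng/mL.

21.8 ng/mL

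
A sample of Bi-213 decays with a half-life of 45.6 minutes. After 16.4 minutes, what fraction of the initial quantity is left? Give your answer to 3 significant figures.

0.779

n = 16.4/45.6 ≈ 0.35965 half-lives.
Fraction remaining = (1/2)^0.35965 ≈ 0.77935.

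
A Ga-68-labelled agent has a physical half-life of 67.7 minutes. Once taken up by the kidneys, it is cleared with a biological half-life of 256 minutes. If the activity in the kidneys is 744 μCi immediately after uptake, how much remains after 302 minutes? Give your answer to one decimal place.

14.9 μCi

1/t_eff = 1/t_phys + 1/t_biol = 1/67.7 + 1/256 = 0.018677 per minute.
t_eff = 67.7 × 256 / (67.7 + 256) ≈ 53.541 minutes.
Remaining = 744 × (1/2)^(302/53.541) = 744 × (1/2)^5.6405 ≈ 14.914 μCi.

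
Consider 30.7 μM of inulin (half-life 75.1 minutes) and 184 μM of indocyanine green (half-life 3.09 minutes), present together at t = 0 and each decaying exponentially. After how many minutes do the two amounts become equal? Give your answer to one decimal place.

Set 30.7·(1/2)^(t/75.1) = 184·(1/2)^(t/3.09).
Taking log₂: log₂(30.7/184) = t·(1/75.1 − 1/3.09).
log₂(0.16685) = -2.5834; 1/75.1 − 1/3.09 = -0.31031.
t = -2.5834 / -0.31031 ≈ 8.3252 minutes.

8.3 minutes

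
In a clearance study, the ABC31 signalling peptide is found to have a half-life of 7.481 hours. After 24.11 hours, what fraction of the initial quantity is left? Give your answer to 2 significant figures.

0.11

n = 24.11/7.481 ≈ 3.2228 half-lives.
Fraction remaining = (1/2)^3.2228 ≈ 0.10711.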